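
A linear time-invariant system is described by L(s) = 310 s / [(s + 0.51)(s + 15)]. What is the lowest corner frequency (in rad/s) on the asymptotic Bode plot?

Break frequencies occur at each pole and zero magnitude: 0.51 rad/s, 15 rad/s.
The lowest is 0.51 rad/s.

0.51 rad/s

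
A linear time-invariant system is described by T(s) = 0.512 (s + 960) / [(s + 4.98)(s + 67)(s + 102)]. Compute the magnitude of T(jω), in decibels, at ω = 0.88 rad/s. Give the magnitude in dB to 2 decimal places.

-36.94 dB

|j0.88 + 960| = √(0.88² + 960²) = 960
|j0.88 + 4.98| = √(0.88² + 4.98²) = 5.057
|j0.88 + 67| = √(0.88² + 67²) = 67.01
|j0.88 + 102| = √(0.88² + 102²) = 102
|T(j0.88)| = 0.512 × 960 / (5.057 × 67.01 × 102) = 0.01422
20 log₁₀(0.01422) = -36.942 dB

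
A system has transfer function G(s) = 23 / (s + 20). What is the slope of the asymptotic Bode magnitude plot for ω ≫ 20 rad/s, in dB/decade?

With 0 zeros and 1 pole, the high-frequency asymptotic slope is 20 × (0 − 1) = -20 dB/decade.

-20 dB/decade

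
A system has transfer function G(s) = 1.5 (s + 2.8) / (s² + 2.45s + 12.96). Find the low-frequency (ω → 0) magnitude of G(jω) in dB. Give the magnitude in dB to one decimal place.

-9.8 dB

G(0) = 1.5 × 2.8 / 12.96 = 0.32407
20 log₁₀(0.32407) = -9.79 dB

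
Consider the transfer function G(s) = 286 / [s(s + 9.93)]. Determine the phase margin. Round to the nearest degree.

33°

Gain crossover: |G(jω)| = 1 at ω ≈ 15.5 rad s⁻¹.
∠G(j15.5) = −90° − arctan(15.5/9.93) ≈ -147.39°
PM = 180° + (-147.39°) = 32.61°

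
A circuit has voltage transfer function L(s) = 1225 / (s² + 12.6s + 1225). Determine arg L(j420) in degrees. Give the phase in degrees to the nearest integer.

-178°

∠[(j420)² + 12.6(j420) + 1225] = ∠[-1.7518e+05 + j5292] = 178.27°
∠L(j420) = −178.27° = -178.27°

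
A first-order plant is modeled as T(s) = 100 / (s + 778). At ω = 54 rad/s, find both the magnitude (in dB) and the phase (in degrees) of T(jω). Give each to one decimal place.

|j54 + 778| = √(54² + 778²) = 779.9
|T(j54)| = 100 / 779.9 = 0.12823
20 log₁₀(0.12823) = -17.84 dB
∠(j54 + 778) = arctan(54/778) = 3.97°
∠T(j54) = −3.97° = -3.97°

|T| = -17.8 dB, ∠T = -4.0 deg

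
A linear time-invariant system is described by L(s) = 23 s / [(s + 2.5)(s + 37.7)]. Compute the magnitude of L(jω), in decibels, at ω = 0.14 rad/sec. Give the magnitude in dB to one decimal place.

-29.3 dB

|j0.14| = 0.14
|j0.14 + 2.5| = √(0.14² + 2.5²) = 2.504
|j0.14 + 37.7| = √(0.14² + 37.7²) = 37.7
|L(j0.14)| = 23 × 0.14 / (2.504 × 37.7) = 0.034111
20 log₁₀(0.034111) = -29.34 dB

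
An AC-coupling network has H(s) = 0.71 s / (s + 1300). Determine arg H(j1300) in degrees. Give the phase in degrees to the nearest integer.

∠(j1300) = 90.00°
∠(j1300 + 1300) = arctan(1300/1300) = 45.00°
∠H(j1300) = 90.00° − 45.00° = 45.00°

45°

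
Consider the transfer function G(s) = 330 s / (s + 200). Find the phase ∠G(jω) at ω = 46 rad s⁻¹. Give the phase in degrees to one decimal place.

∠(j46) = 90.00°
∠(j46 + 200) = arctan(46/200) = 12.95°
∠G(j46) = 90.00° − 12.95° = 77.05°

77.0°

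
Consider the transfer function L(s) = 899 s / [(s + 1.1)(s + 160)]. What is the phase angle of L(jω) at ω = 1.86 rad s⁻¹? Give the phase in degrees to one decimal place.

∠(j1.86) = 90.00°
∠(j1.86 + 1.1) = arctan(1.86/1.1) = 59.40°
∠(j1.86 + 160) = arctan(1.86/160) = 0.67°
∠L(j1.86) = 90.00° − (59.40° + 0.67°) = 29.93°

29.9 deg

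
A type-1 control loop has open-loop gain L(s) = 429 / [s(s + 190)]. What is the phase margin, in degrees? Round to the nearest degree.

89 deg

Gain crossover: |L(jω)| = 1 at ω ≈ 2.26 rad/s.
∠L(j2.26) = −90° − arctan(2.26/190) ≈ -90.68°
PM = 180° + (-90.68°) = 89.32°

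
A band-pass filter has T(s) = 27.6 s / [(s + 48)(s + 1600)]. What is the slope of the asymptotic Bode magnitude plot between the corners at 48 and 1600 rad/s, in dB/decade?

0 dB/decade

In this band the factors already past their corner are: 1 differentiator zero, pole at 48; net slope = 0 dB/decade.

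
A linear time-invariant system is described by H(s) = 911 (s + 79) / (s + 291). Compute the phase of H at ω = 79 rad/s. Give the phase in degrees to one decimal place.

∠(j79 + 79) = arctan(79/79) = 45.00°
∠(j79 + 291) = arctan(79/291) = 15.19°
∠H(j79) = 45.00° − 15.19° = 29.81°

29.8°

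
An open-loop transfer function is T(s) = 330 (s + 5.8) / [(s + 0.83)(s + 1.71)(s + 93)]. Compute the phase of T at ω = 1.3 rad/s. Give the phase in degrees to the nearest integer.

-83°

∠(j1.3 + 5.8) = arctan(1.3/5.8) = 12.63°
∠(j1.3 + 0.83) = arctan(1.3/0.83) = 57.44°
∠(j1.3 + 1.71) = arctan(1.3/1.71) = 37.24°
∠(j1.3 + 93) = arctan(1.3/93) = 0.80°
∠T(j1.3) = 12.63° − (57.44° + 37.24° + 0.80°) = -82.85°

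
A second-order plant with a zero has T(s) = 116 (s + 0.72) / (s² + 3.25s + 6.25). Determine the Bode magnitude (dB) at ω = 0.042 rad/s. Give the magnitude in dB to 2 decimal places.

22.53 dB

|j0.042 + 0.72| = √(0.042² + 0.72²) = 0.7212
|(j0.042)² + 3.25(j0.042) + 6.25| = |6.2482 + j0.1365| = 6.25
|T(j0.042)| = 116 × 0.7212 / 6.25 = 13.387
20 log₁₀(13.387) = 22.533 dB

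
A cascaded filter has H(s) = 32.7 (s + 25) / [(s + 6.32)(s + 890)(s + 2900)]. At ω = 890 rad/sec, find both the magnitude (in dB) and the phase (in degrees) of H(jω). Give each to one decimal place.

|H| = -101.3 dB, ∠H = -63.3°

|j890 + 25| = √(890² + 25²) = 890.4
|j890 + 6.32| = √(890² + 6.32²) = 890
|j890 + 890| = √(890² + 890²) = 1259
|j890 + 2900| = √(890² + 2900²) = 3033
|H(j890)| = 32.7 × 890.4 / (890 × 1259 × 3033) = 8.5676e-06
20 log₁₀(8.5676e-06) = -101.34 dB
∠(j890 + 25) = arctan(890/25) = 88.39°
∠(j890 + 6.32) = arctan(890/6.32) = 89.59°
∠(j890 + 890) = arctan(890/890) = 45.00°
∠(j890 + 2900) = arctan(890/2900) = 17.06°
∠H(j890) = 88.39° − (89.59° + 45.00° + 17.06°) = -63.26°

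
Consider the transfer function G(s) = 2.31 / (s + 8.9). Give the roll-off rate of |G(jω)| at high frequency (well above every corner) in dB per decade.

-20 dB/decade

With 0 zeros and 1 pole, the high-frequency asymptotic slope is 20 × (0 − 1) = -20 dB/decade.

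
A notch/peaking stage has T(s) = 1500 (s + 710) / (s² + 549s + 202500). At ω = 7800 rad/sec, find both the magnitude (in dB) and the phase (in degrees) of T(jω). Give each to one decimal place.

|j7800 + 710| = √(7800² + 710²) = 7832
|(j7800)² + 549(j7800) + 202500| = |-6.0638e+07 + j4.2822e+06| = 6.079e+07
|T(j7800)| = 1500 × 7832 / 6.079e+07 = 0.19327
20 log₁₀(0.19327) = -14.28 dB
∠(j7800 + 710) = arctan(7800/710) = 84.80°
∠[(j7800)² + 549(j7800) + 202500] = ∠[-6.0638e+07 + j4.2822e+06] = 175.96°
∠T(j7800) = 84.80° − 175.96° = -91.16°

|T| = -14.3 dB, ∠T = -91.2°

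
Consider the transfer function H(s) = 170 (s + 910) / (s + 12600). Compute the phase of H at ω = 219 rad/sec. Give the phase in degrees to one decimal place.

∠(j219 + 910) = arctan(219/910) = 13.53°
∠(j219 + 12600) = arctan(219/12600) = 1.00°
∠H(j219) = 13.53° − 1.00° = 12.54°

12.5°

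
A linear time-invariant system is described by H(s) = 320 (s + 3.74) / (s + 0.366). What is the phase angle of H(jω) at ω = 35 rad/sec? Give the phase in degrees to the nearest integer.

-6°

∠(j35 + 3.74) = arctan(35/3.74) = 83.90°
∠(j35 + 0.366) = arctan(35/0.366) = 89.40°
∠H(j35) = 83.90° − 89.40° = -5.50°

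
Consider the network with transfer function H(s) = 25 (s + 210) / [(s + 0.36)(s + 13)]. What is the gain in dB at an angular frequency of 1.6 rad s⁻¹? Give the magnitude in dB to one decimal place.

47.8 dB

|j1.6 + 210| = √(1.6² + 210²) = 210
|j1.6 + 0.36| = √(1.6² + 0.36²) = 1.64
|j1.6 + 13| = √(1.6² + 13²) = 13.1
|H(j1.6)| = 25 × 210 / (1.64 × 13.1) = 244.41
20 log₁₀(244.41) = 47.76 dB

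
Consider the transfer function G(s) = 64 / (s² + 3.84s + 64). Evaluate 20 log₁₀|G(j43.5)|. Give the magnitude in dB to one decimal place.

-29.2 dB

|(j43.5)² + 3.84(j43.5) + 64| = |-1828.2 + j167.04| = 1836
|G(j43.5)| = 64 / 1836 = 0.034861
20 log₁₀(0.034861) = -29.15 dB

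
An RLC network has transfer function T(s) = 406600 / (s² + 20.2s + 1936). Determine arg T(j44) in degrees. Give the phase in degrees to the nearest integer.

∠[(j44)² + 20.2(j44) + 1936] = ∠[0 + j888.8] = 90.00°
∠T(j44) = −90.00° = -90.00°

-90°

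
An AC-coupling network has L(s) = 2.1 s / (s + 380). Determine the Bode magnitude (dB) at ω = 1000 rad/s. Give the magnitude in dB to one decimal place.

5.9 dB

|j1000| = 1000
|j1000 + 380| = √(1000² + 380²) = 1070
|L(j1000)| = 2.1 × 1000 / 1070 = 1.963
20 log₁₀(1.963) = 5.86 dB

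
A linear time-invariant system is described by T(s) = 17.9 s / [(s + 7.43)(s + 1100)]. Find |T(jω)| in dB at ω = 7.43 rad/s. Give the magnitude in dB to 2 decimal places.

-38.78 dB

|j7.43| = 7.43
|j7.43 + 7.43| = √(7.43² + 7.43²) = 10.51
|j7.43 + 1100| = √(7.43² + 1100²) = 1100
|T(j7.43)| = 17.9 × 7.43 / (10.51 × 1100) = 0.011506
20 log₁₀(0.011506) = -38.781 dB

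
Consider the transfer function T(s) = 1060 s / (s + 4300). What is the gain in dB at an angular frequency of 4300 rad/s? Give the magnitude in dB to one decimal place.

57.5 dB

|j4300| = 4300
|j4300 + 4300| = √(4300² + 4300²) = 6081
|T(j4300)| = 1060 × 4300 / 6081 = 749.53
20 log₁₀(749.53) = 57.50 dB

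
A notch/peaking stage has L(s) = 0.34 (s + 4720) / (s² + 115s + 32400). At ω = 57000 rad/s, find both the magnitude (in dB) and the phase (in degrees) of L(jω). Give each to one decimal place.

|j57000 + 4720| = √(57000² + 4720²) = 5.72e+04
|(j57000)² + 115(j57000) + 32400| = |-3.249e+09 + j6.555e+06| = 3.249e+09
|L(j57000)| = 0.34 × 5.72e+04 / 3.249e+09 = 5.9854e-06
20 log₁₀(5.9854e-06) = -104.46 dB
∠(j57000 + 4720) = arctan(57000/4720) = 85.27°
∠[(j57000)² + 115(j57000) + 32400] = ∠[-3.249e+09 + j6.555e+06] = 179.88°
∠L(j57000) = 85.27° − 179.88° = -94.62°

|L| = -104.5 dB, ∠L = -94.6°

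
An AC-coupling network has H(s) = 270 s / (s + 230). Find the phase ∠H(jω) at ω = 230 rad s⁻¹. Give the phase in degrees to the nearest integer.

45°

∠(j230) = 90.00°
∠(j230 + 230) = arctan(230/230) = 45.00°
∠H(j230) = 90.00° − 45.00° = 45.00°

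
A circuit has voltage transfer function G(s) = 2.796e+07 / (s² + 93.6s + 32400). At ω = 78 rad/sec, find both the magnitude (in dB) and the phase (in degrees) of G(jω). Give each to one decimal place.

|(j78)² + 93.6(j78) + 32400| = |26316 + j7300.8| = 2.731e+04
|G(j78)| = 2.796e+07 / 2.731e+04 = 1023.8
20 log₁₀(1023.8) = 60.20 dB
∠[(j78)² + 93.6(j78) + 32400] = ∠[26316 + j7300.8] = 15.51°
∠G(j78) = −15.51° = -15.51°

|G| = 60.2 dB, ∠G = -15.5°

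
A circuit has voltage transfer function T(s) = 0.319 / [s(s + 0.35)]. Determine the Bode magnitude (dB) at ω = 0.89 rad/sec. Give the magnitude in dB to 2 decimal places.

|j0.89 + 0.35| = √(0.89² + 0.35²) = 0.9563
|j0.89| = 0.89
|T(j0.89)| = 0.319 / (0.9563 × 0.89) = 0.37479
20 log₁₀(0.37479) = -8.524 dB

-8.52 dB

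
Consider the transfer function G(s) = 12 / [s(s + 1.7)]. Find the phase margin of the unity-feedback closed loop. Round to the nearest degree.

28°

Gain crossover: |G(jω)| = 1 at ω ≈ 3.26 rad/s.
∠G(j3.26) = −90° − arctan(3.26/1.7) ≈ -152.47°
PM = 180° + (-152.47°) = 27.53°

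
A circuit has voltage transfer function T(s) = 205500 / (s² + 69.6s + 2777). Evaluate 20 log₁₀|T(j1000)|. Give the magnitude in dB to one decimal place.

-13.7 dB

|(j1000)² + 69.6(j1000) + 2777| = |-9.9722e+05 + j69600| = 9.996e+05
|T(j1000)| = 205500 / 9.996e+05 = 0.20557
20 log₁₀(0.20557) = -13.74 dB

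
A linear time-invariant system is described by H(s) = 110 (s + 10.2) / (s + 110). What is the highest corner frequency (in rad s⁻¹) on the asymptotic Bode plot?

110 rad s⁻¹

Break frequencies occur at each pole and zero magnitude: 10.2 rad s⁻¹, 110 rad s⁻¹.
The highest is 110 rad s⁻¹.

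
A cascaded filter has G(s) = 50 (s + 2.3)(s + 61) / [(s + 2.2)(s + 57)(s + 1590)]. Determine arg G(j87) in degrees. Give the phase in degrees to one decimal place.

∠(j87 + 2.3) = arctan(87/2.3) = 88.49°
∠(j87 + 61) = arctan(87/61) = 54.96°
∠(j87 + 2.2) = arctan(87/2.2) = 88.55°
∠(j87 + 57) = arctan(87/57) = 56.77°
∠(j87 + 1590) = arctan(87/1590) = 3.13°
∠G(j87) = 88.49° + 54.96° − (88.55° + 56.77° + 3.13°) = -5.00°

-5.0°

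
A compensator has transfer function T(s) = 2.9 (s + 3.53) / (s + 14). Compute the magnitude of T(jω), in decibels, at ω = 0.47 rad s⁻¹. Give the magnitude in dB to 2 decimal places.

|j0.47 + 3.53| = √(0.47² + 3.53²) = 3.561
|j0.47 + 14| = √(0.47² + 14²) = 14.01
|T(j0.47)| = 2.9 × 3.561 / 14.01 = 0.73725
20 log₁₀(0.73725) = -2.648 dB

-2.65 dB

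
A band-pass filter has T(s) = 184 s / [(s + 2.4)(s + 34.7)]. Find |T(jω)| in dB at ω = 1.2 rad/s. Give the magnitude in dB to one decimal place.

7.5 dB

|j1.2| = 1.2
|j1.2 + 2.4| = √(1.2² + 2.4²) = 2.683
|j1.2 + 34.7| = √(1.2² + 34.7²) = 34.72
|T(j1.2)| = 184 × 1.2 / (2.683 × 34.72) = 2.37
20 log₁₀(2.37) = 7.49 dB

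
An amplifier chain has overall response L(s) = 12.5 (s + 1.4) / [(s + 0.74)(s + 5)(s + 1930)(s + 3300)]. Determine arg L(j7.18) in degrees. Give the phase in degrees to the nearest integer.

∠(j7.18 + 1.4) = arctan(7.18/1.4) = 78.97°
∠(j7.18 + 0.74) = arctan(7.18/0.74) = 84.12°
∠(j7.18 + 5) = arctan(7.18/5) = 55.15°
∠(j7.18 + 1930) = arctan(7.18/1930) = 0.21°
∠(j7.18 + 3300) = arctan(7.18/3300) = 0.12°
∠L(j7.18) = 78.97° − (84.12° + 55.15° + 0.21° + 0.12°) = -60.63°

-61°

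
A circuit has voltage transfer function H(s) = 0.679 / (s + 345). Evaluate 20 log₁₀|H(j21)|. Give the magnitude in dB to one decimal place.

|j21 + 345| = √(21² + 345²) = 345.6
|H(j21)| = 0.679 / 345.6 = 0.0019645
20 log₁₀(0.0019645) = -54.14 dB

-54.1 dB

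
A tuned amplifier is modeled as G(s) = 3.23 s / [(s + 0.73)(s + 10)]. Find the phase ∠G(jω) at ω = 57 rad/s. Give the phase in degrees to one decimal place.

∠(j57) = 90.00°
∠(j57 + 0.73) = arctan(57/0.73) = 89.27°
∠(j57 + 10) = arctan(57/10) = 80.05°
∠G(j57) = 90.00° − (89.27° + 80.05°) = -79.32°

-79.3°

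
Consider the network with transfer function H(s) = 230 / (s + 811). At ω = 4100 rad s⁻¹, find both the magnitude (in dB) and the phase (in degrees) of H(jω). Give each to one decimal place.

|H| = -25.2 dB, ∠H = -78.8 deg

|j4100 + 811| = √(4100² + 811²) = 4179
|H(j4100)| = 230 / 4179 = 0.055031
20 log₁₀(0.055031) = -25.19 dB
∠(j4100 + 811) = arctan(4100/811) = 78.81°
∠H(j4100) = −78.81° = -78.81°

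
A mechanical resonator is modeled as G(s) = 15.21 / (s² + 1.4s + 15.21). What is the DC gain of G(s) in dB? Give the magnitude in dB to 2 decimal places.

G(0) = 15.21 / 15.21 = 1
20 log₁₀(1) = 0.000 dB

0.00 dB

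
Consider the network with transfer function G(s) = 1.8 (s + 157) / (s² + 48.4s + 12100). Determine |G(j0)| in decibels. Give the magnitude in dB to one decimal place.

G(0) = 1.8 × 157 / 12100 = 0.023355
20 log₁₀(0.023355) = -32.63 dB

-32.6 dB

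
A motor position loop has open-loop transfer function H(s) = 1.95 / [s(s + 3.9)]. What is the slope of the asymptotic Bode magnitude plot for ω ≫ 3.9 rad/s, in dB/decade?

-40 dB/decade

With 0 zeros and 2 poles, the high-frequency asymptotic slope is 20 × (0 − 2) = -40 dB/decade.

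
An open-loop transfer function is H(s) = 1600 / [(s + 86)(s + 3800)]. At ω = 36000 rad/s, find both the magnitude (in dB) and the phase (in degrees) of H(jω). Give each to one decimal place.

|j36000 + 86| = √(36000² + 86²) = 3.6e+04
|j36000 + 3800| = √(36000² + 3800²) = 3.62e+04
|H(j36000)| = 1600 / (3.6e+04 × 3.62e+04) = 1.2277e-06
20 log₁₀(1.2277e-06) = -118.22 dB
∠(j36000 + 86) = arctan(36000/86) = 89.86°
∠(j36000 + 3800) = arctan(36000/3800) = 83.97°
∠H(j36000) = − (89.86° + 83.97°) = -173.84°

|H| = -118.2 dB, ∠H = -173.8°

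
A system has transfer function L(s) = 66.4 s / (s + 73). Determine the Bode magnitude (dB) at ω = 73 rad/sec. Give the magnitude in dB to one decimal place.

|j73| = 73
|j73 + 73| = √(73² + 73²) = 103.2
|L(j73)| = 66.4 × 73 / 103.2 = 46.952
20 log₁₀(46.952) = 33.43 dB

33.4 dB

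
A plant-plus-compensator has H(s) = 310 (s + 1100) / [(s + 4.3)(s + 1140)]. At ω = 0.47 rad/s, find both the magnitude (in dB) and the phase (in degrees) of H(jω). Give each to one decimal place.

|H| = 36.8 dB, ∠H = -6.2°

|j0.47 + 1100| = √(0.47² + 1100²) = 1100
|j0.47 + 4.3| = √(0.47² + 4.3²) = 4.326
|j0.47 + 1140| = √(0.47² + 1140²) = 1140
|H(j0.47)| = 310 × 1100 / (4.326 × 1140) = 69.152
20 log₁₀(69.152) = 36.80 dB
∠(j0.47 + 1100) = arctan(0.47/1100) = 0.02°
∠(j0.47 + 4.3) = arctan(0.47/4.3) = 6.24°
∠(j0.47 + 1140) = arctan(0.47/1140) = 0.02°
∠H(j0.47) = 0.02° − (6.24° + 0.02°) = -6.24°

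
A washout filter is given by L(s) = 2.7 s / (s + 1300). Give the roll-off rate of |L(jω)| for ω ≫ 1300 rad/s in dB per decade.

With 1 zero and 1 pole, the high-frequency asymptotic slope is 20 × (1 − 1) = 0 dB/decade.

0 dB/decade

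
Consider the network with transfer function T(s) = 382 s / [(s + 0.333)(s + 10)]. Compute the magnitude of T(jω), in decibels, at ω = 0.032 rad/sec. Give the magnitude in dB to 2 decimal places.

|j0.032| = 0.032
|j0.032 + 0.333| = √(0.032² + 0.333²) = 0.3345
|j0.032 + 10| = √(0.032² + 10²) = 10
|T(j0.032)| = 382 × 0.032 / (0.3345 × 10) = 3.654
20 log₁₀(3.654) = 11.255 dB

11.26 dB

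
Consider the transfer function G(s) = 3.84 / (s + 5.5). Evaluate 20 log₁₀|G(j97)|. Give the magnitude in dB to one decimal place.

-28.1 dB

|j97 + 5.5| = √(97² + 5.5²) = 97.16
|G(j97)| = 3.84 / 97.16 = 0.039524
20 log₁₀(0.039524) = -28.06 dB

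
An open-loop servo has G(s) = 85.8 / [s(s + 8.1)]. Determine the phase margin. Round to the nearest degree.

47 deg

Gain crossover: |G(jω)| = 1 at ω ≈ 7.68 rad s⁻¹.
∠G(j7.68) = −90° − arctan(7.68/8.1) ≈ -133.49°
PM = 180° + (-133.49°) = 46.51°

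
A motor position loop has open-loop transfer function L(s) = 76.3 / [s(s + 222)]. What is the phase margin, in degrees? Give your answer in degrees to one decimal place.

89.9°

Gain crossover: |L(jω)| = 1 at ω ≈ 0.344 rad s⁻¹.
∠L(j0.344) = −90° − arctan(0.344/222) ≈ -90.09°
PM = 180° + (-90.09°) = 89.91°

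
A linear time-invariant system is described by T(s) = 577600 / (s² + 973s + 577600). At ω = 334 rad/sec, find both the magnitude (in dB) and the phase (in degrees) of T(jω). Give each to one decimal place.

|T| = 0.1 dB, ∠T = -34.9°

|(j334)² + 973(j334) + 577600| = |4.6604e+05 + j3.2498e+05| = 5.682e+05
|T(j334)| = 577600 / 5.682e+05 = 1.0166
20 log₁₀(1.0166) = 0.14 dB
∠[(j334)² + 973(j334) + 577600] = ∠[4.6604e+05 + j3.2498e+05] = 34.89°
∠T(j334) = −34.89° = -34.89°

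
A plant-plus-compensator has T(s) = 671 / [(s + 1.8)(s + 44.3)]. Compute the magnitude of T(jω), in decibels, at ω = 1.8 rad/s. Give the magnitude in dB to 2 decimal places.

15.48 dB

|j1.8 + 1.8| = √(1.8² + 1.8²) = 2.546
|j1.8 + 44.3| = √(1.8² + 44.3²) = 44.34
|T(j1.8)| = 671 / (2.546 × 44.34) = 5.9453
20 log₁₀(5.9453) = 15.483 dB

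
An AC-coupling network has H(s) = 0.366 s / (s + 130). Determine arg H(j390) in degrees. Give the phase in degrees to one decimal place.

∠(j390) = 90.00°
∠(j390 + 130) = arctan(390/130) = 71.57°
∠H(j390) = 90.00° − 71.57° = 18.43°

18.4°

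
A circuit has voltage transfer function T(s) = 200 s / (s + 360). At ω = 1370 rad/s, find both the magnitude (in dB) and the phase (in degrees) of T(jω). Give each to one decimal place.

|j1370| = 1370
|j1370 + 360| = √(1370² + 360²) = 1417
|T(j1370)| = 200 × 1370 / 1417 = 193.43
20 log₁₀(193.43) = 45.73 dB
∠(j1370) = 90.00°
∠(j1370 + 360) = arctan(1370/360) = 75.28°
∠T(j1370) = 90.00° − 75.28° = 14.72°

|T| = 45.7 dB, ∠T = 14.7°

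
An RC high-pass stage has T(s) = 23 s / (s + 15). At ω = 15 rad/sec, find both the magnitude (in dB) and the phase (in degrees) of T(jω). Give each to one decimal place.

|j15| = 15
|j15 + 15| = √(15² + 15²) = 21.21
|T(j15)| = 23 × 15 / 21.21 = 16.263
20 log₁₀(16.263) = 24.22 dB
∠(j15) = 90.00°
∠(j15 + 15) = arctan(15/15) = 45.00°
∠T(j15) = 90.00° − 45.00° = 45.00°

|T| = 24.2 dB, ∠T = 45.0°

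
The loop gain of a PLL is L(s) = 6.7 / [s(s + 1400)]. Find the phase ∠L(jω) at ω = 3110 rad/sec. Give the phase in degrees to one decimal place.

-155.8°

∠(j3110 + 1400) = arctan(3110/1400) = 65.76°
∠(j3110) = 90.00°
∠L(j3110) = − (65.76° + 90.00°) = -155.76°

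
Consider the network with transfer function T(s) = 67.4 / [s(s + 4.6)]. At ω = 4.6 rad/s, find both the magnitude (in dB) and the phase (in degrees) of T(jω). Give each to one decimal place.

|T| = 7.1 dB, ∠T = -135.0°

|j4.6 + 4.6| = √(4.6² + 4.6²) = 6.505
|j4.6| = 4.6
|T(j4.6)| = 67.4 / (6.505 × 4.6) = 2.2523
20 log₁₀(2.2523) = 7.05 dB
∠(j4.6 + 4.6) = arctan(4.6/4.6) = 45.00°
∠(j4.6) = 90.00°
∠T(j4.6) = − (45.00° + 90.00°) = -135.00°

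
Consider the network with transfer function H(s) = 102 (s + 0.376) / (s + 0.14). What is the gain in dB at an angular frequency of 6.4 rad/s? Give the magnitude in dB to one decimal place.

|j6.4 + 0.376| = √(6.4² + 0.376²) = 6.411
|j6.4 + 0.14| = √(6.4² + 0.14²) = 6.402
|H(j6.4)| = 102 × 6.411 / 6.402 = 102.15
20 log₁₀(102.15) = 40.18 dB

40.2 dB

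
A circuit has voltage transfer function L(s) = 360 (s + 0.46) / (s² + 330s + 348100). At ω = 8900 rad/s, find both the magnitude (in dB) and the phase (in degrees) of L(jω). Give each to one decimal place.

|L| = -27.8 dB, ∠L = -87.9°

|j8900 + 0.46| = √(8900² + 0.46²) = 8900
|(j8900)² + 330(j8900) + 348100| = |-7.8862e+07 + j2.937e+06| = 7.892e+07
|L(j8900)| = 360 × 8900 / 7.892e+07 = 0.0406
20 log₁₀(0.0406) = -27.83 dB
∠(j8900 + 0.46) = arctan(8900/0.46) = 90.00°
∠[(j8900)² + 330(j8900) + 348100] = ∠[-7.8862e+07 + j2.937e+06] = 177.87°
∠L(j8900) = 90.00° − 177.87° = -87.87°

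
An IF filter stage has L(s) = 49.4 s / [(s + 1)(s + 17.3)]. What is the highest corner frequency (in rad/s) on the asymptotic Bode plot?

17.3 rad/s

Break frequencies occur at each pole and zero magnitude: 1 rad/s, 17.3 rad/s.
The highest is 17.3 rad/s.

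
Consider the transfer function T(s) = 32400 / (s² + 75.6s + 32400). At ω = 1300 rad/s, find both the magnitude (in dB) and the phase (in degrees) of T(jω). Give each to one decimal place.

|(j1300)² + 75.6(j1300) + 32400| = |-1.6576e+06 + j98280| = 1.661e+06
|T(j1300)| = 32400 / 1.661e+06 = 0.019512
20 log₁₀(0.019512) = -34.19 dB
∠[(j1300)² + 75.6(j1300) + 32400] = ∠[-1.6576e+06 + j98280] = 176.61°
∠T(j1300) = −176.61° = -176.61°

|T| = -34.2 dB, ∠T = -176.6 deg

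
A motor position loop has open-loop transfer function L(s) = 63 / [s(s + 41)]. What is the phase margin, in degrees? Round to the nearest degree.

88 deg

Gain crossover: |L(jω)| = 1 at ω ≈ 1.54 rad/s.
∠L(j1.54) = −90° − arctan(1.54/41) ≈ -92.14°
PM = 180° + (-92.14°) = 87.86°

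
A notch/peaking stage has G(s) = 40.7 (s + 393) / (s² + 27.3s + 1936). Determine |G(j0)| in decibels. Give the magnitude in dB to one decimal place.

18.3 dB

G(0) = 40.7 × 393 / 1936 = 8.2619
20 log₁₀(8.2619) = 18.34 dB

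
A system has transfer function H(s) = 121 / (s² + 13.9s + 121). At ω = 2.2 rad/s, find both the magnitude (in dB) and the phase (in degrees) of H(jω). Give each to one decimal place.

|(j2.2)² + 13.9(j2.2) + 121| = |116.16 + j30.58| = 120.1
|H(j2.2)| = 121 / 120.1 = 1.0073
20 log₁₀(1.0073) = 0.06 dB
∠[(j2.2)² + 13.9(j2.2) + 121] = ∠[116.16 + j30.58] = 14.75°
∠H(j2.2) = −14.75° = -14.75°

|H| = 0.1 dB, ∠H = -14.7°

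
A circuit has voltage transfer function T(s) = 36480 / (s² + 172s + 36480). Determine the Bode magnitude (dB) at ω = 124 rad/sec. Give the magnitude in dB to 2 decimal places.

1.70 dB

|(j124)² + 172(j124) + 36480| = |21104 + j21328| = 3e+04
|T(j124)| = 36480 / 3e+04 = 1.2158
20 log₁₀(1.2158) = 1.697 dB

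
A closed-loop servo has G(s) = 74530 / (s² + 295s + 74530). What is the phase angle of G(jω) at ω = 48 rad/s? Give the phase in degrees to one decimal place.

∠[(j48)² + 295(j48) + 74530] = ∠[72226 + j14160] = 11.09°
∠G(j48) = −11.09° = -11.09°

-11.1°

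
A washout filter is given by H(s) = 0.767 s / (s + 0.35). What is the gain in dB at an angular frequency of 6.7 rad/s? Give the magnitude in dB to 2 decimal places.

-2.32 dB

|j6.7| = 6.7
|j6.7 + 0.35| = √(6.7² + 0.35²) = 6.709
|H(j6.7)| = 0.767 × 6.7 / 6.709 = 0.76596
20 log₁₀(0.76596) = -2.316 dB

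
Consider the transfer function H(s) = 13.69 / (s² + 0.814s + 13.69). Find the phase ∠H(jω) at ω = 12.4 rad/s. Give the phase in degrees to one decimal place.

-175.9°

∠[(j12.4)² + 0.814(j12.4) + 13.69] = ∠[-140.07 + j10.094] = 175.88°
∠H(j12.4) = −175.88° = -175.88°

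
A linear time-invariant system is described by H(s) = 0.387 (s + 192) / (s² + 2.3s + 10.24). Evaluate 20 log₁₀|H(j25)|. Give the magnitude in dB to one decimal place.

|j25 + 192| = √(25² + 192²) = 193.6
|(j25)² + 2.3(j25) + 10.24| = |-614.76 + j57.5| = 617.4
|H(j25)| = 0.387 × 193.6 / 617.4 = 0.12136
20 log₁₀(0.12136) = -18.32 dB

-18.3 dB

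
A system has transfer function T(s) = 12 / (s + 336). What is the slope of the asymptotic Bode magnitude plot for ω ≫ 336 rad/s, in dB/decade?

-20 dB/decade

With 0 zeros and 1 pole, the high-frequency asymptotic slope is 20 × (0 − 1) = -20 dB/decade.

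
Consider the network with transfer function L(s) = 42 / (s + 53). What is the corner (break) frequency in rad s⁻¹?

53 rad s⁻¹

The single real pole at s = −53 gives a corner at ω = 53 rad s⁻¹.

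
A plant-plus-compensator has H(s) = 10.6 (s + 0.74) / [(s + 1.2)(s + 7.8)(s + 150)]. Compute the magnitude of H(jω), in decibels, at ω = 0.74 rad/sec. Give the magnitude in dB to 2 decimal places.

-43.48 dB

|j0.74 + 0.74| = √(0.74² + 0.74²) = 1.047
|j0.74 + 1.2| = √(0.74² + 1.2²) = 1.41
|j0.74 + 7.8| = √(0.74² + 7.8²) = 7.835
|j0.74 + 150| = √(0.74² + 150²) = 150
|H(j0.74)| = 10.6 × 1.047 / (1.41 × 7.835 × 150) = 0.006695
20 log₁₀(0.006695) = -43.485 dB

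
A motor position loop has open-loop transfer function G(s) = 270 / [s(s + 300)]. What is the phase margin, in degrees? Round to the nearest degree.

90 deg

Gain crossover: |G(jω)| = 1 at ω ≈ 0.9 rad s⁻¹.
∠G(j0.9) = −90° − arctan(0.9/300) ≈ -90.17°
PM = 180° + (-90.17°) = 89.83°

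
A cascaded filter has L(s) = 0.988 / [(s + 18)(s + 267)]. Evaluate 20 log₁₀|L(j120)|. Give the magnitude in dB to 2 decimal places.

-91.11 dB

|j120 + 18| = √(120² + 18²) = 121.3
|j120 + 267| = √(120² + 267²) = 292.7
|L(j120)| = 0.988 / (121.3 × 292.7) = 2.7815e-05
20 log₁₀(2.7815e-05) = -91.114 dB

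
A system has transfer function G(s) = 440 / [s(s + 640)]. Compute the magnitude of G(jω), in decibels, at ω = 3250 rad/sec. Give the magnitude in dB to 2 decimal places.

-87.77 dB

|j3250 + 640| = √(3250² + 640²) = 3312
|j3250| = 3250
|G(j3250)| = 440 / (3312 × 3250) = 4.0872e-05
20 log₁₀(4.0872e-05) = -87.772 dB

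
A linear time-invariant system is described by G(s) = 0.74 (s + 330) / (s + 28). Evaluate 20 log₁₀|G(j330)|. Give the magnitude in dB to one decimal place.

|j330 + 330| = √(330² + 330²) = 466.7
|j330 + 28| = √(330² + 28²) = 331.2
|G(j330)| = 0.74 × 466.7 / 331.2 = 1.0428
20 log₁₀(1.0428) = 0.36 dB

0.4 dB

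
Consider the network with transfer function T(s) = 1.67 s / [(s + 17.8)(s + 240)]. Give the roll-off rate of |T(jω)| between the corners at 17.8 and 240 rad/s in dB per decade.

In this band the factors already past their corner are: 1 differentiator zero, pole at 17.8; net slope = 0 dB/decade.

0 dB/decade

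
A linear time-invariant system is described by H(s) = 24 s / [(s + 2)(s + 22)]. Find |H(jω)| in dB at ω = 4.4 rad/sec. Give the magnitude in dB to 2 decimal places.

-0.23 dB

|j4.4| = 4.4
|j4.4 + 2| = √(4.4² + 2²) = 4.833
|j4.4 + 22| = √(4.4² + 22²) = 22.44
|H(j4.4)| = 24 × 4.4 / (4.833 × 22.44) = 0.97384
20 log₁₀(0.97384) = -0.230 dB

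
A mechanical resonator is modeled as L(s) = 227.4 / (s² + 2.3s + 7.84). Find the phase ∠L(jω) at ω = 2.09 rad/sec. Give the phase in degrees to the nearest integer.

-54 deg

∠[(j2.09)² + 2.3(j2.09) + 7.84] = ∠[3.4719 + j4.807] = 54.16°
∠L(j2.09) = −54.16° = -54.16°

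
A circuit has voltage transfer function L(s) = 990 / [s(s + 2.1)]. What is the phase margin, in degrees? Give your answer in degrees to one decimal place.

3.8°

Gain crossover: |L(jω)| = 1 at ω ≈ 31.4 rad s⁻¹.
∠L(j31.4) = −90° − arctan(31.4/2.1) ≈ -176.18°
PM = 180° + (-176.18°) = 3.82°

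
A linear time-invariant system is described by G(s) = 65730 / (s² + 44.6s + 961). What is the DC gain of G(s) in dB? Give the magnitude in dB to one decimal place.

G(0) = 65730 / 961 = 68.398
20 log₁₀(68.398) = 36.70 dB

36.7 dB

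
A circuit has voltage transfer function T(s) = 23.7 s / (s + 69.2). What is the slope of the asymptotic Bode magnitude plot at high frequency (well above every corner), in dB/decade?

0 dB/decade

With 1 zero and 1 pole, the high-frequency asymptotic slope is 20 × (1 − 1) = 0 dB/decade.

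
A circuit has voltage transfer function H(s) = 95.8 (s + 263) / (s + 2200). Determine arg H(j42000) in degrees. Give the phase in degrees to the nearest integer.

3°

∠(j42000 + 263) = arctan(42000/263) = 89.64°
∠(j42000 + 2200) = arctan(42000/2200) = 87.00°
∠H(j42000) = 89.64° − 87.00° = 2.64°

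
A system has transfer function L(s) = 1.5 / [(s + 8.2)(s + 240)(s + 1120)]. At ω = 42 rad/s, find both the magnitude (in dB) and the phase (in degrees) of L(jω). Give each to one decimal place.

|L| = -137.8 dB, ∠L = -91.0°

|j42 + 8.2| = √(42² + 8.2²) = 42.79
|j42 + 240| = √(42² + 240²) = 243.6
|j42 + 1120| = √(42² + 1120²) = 1121
|L(j42)| = 1.5 / (42.79 × 243.6 × 1121) = 1.2836e-07
20 log₁₀(1.2836e-07) = -137.83 dB
∠(j42 + 8.2) = arctan(42/8.2) = 78.95°
∠(j42 + 240) = arctan(42/240) = 9.93°
∠(j42 + 1120) = arctan(42/1120) = 2.15°
∠L(j42) = − (78.95° + 9.93° + 2.15°) = -91.03°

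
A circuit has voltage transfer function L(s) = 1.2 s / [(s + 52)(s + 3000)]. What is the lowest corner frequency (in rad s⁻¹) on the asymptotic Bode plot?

52 rad s⁻¹

Break frequencies occur at each pole and zero magnitude: 52 rad s⁻¹, 3000 rad s⁻¹.
The lowest is 52 rad s⁻¹.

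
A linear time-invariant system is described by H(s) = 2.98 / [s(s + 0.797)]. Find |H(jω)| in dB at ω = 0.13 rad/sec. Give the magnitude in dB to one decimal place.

29.1 dB

|j0.13 + 0.797| = √(0.13² + 0.797²) = 0.8075
|j0.13| = 0.13
|H(j0.13)| = 2.98 / (0.8075 × 0.13) = 28.387
20 log₁₀(28.387) = 29.06 dB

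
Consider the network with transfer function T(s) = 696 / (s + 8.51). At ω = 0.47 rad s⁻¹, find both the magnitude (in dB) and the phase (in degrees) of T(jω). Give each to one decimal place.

|T| = 38.2 dB, ∠T = -3.2 deg

|j0.47 + 8.51| = √(0.47² + 8.51²) = 8.523
|T(j0.47)| = 696 / 8.523 = 81.662
20 log₁₀(81.662) = 38.24 dB
∠(j0.47 + 8.51) = arctan(0.47/8.51) = 3.16°
∠T(j0.47) = −3.16° = -3.16°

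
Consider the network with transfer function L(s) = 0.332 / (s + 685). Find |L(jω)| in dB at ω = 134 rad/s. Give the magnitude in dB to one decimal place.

-66.5 dB

|j134 + 685| = √(134² + 685²) = 698
|L(j134)| = 0.332 / 698 = 0.00047566
20 log₁₀(0.00047566) = -66.45 dB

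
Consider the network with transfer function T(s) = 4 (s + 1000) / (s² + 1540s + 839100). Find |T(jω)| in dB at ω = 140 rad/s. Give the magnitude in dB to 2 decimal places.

|j140 + 1000| = √(140² + 1000²) = 1010
|(j140)² + 1540(j140) + 839100| = |8.195e+05 + j2.156e+05| = 8.474e+05
|T(j140)| = 4 × 1010 / 8.474e+05 = 0.0047664
20 log₁₀(0.0047664) = -46.436 dB

-46.44 dB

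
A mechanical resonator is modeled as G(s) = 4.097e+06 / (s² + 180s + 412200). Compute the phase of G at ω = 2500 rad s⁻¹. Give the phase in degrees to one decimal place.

-175.6°

∠[(j2500)² + 180(j2500) + 412200] = ∠[-5.8378e+06 + j4.5e+05] = 175.59°
∠G(j2500) = −175.59° = -175.59°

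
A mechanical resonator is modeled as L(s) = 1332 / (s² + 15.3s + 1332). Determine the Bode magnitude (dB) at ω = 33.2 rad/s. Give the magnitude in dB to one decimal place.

7.6 dB

|(j33.2)² + 15.3(j33.2) + 1332| = |229.76 + j507.96| = 557.5
|L(j33.2)| = 1332 / 557.5 = 2.3892
20 log₁₀(2.3892) = 7.57 dB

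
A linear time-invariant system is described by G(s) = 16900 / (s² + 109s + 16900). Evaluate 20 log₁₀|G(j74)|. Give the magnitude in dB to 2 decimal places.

|(j74)² + 109(j74) + 16900| = |11424 + j8066| = 1.398e+04
|G(j74)| = 16900 / 1.398e+04 = 1.2085
20 log₁₀(1.2085) = 1.645 dB

1.64 dB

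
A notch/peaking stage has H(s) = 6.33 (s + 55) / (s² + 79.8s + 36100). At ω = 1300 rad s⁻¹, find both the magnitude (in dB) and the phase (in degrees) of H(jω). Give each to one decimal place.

|H| = -46.1 dB, ∠H = -88.8 deg

|j1300 + 55| = √(1300² + 55²) = 1301
|(j1300)² + 79.8(j1300) + 36100| = |-1.6539e+06 + j1.0374e+05| = 1.657e+06
|H(j1300)| = 6.33 × 1301 / 1.657e+06 = 0.0049702
20 log₁₀(0.0049702) = -46.07 dB
∠(j1300 + 55) = arctan(1300/55) = 87.58°
∠[(j1300)² + 79.8(j1300) + 36100] = ∠[-1.6539e+06 + j1.0374e+05] = 176.41°
∠H(j1300) = 87.58° − 176.41° = -88.83°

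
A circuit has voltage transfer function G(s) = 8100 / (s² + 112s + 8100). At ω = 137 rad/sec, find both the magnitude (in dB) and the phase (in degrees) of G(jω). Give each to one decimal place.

|(j137)² + 112(j137) + 8100| = |-10669 + j15344| = 1.869e+04
|G(j137)| = 8100 / 1.869e+04 = 0.43342
20 log₁₀(0.43342) = -7.26 dB
∠[(j137)² + 112(j137) + 8100] = ∠[-10669 + j15344] = 124.81°
∠G(j137) = −124.81° = -124.81°

|G| = -7.3 dB, ∠G = -124.8°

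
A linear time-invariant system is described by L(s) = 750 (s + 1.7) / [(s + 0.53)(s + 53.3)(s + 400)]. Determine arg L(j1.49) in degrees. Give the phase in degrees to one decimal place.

∠(j1.49 + 1.7) = arctan(1.49/1.7) = 41.23°
∠(j1.49 + 0.53) = arctan(1.49/0.53) = 70.42°
∠(j1.49 + 53.3) = arctan(1.49/53.3) = 1.60°
∠(j1.49 + 400) = arctan(1.49/400) = 0.21°
∠L(j1.49) = 41.23° − (70.42° + 1.60° + 0.21°) = -31.00°

-31.0°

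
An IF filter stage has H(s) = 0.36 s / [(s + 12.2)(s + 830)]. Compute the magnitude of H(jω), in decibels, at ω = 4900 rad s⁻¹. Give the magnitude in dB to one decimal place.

|j4900| = 4900
|j4900 + 12.2| = √(4900² + 12.2²) = 4900
|j4900 + 830| = √(4900² + 830²) = 4970
|H(j4900)| = 0.36 × 4900 / (4900 × 4970) = 7.2437e-05
20 log₁₀(7.2437e-05) = -82.80 dB

-82.8 dB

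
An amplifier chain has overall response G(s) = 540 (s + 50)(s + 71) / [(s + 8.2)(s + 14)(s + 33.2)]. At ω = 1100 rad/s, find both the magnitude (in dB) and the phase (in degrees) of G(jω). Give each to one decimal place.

|j1100 + 50| = √(1100² + 50²) = 1101
|j1100 + 71| = √(1100² + 71²) = 1102
|j1100 + 8.2| = √(1100² + 8.2²) = 1100
|j1100 + 14| = √(1100² + 14²) = 1100
|j1100 + 33.2| = √(1100² + 33.2²) = 1101
|G(j1100)| = 540 × 1101 × 1102 / (1100 × 1100 × 1101) = 0.49216
20 log₁₀(0.49216) = -6.16 dB
∠(j1100 + 50) = arctan(1100/50) = 87.40°
∠(j1100 + 71) = arctan(1100/71) = 86.31°
∠(j1100 + 8.2) = arctan(1100/8.2) = 89.57°
∠(j1100 + 14) = arctan(1100/14) = 89.27°
∠(j1100 + 33.2) = arctan(1100/33.2) = 88.27°
∠G(j1100) = 87.40° + 86.31° − (89.57° + 89.27° + 88.27°) = -93.41°

|G| = -6.2 dB, ∠G = -93.4 deg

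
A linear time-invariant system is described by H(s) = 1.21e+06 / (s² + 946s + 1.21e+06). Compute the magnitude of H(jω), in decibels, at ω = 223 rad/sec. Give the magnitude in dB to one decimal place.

0.2 dB

|(j223)² + 946(j223) + 1.21e+06| = |1.1603e+06 + j2.1096e+05| = 1.179e+06
|H(j223)| = 1.21e+06 / 1.179e+06 = 1.026
20 log₁₀(1.026) = 0.22 dB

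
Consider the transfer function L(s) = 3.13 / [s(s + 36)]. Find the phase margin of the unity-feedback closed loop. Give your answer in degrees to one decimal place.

Gain crossover: |L(jω)| = 1 at ω ≈ 0.0869 rad/s.
∠L(j0.0869) = −90° − arctan(0.0869/36) ≈ -90.14°
PM = 180° + (-90.14°) = 89.86°

89.9°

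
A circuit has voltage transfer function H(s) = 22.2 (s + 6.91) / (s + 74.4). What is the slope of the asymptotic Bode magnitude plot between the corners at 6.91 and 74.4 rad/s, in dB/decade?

20 dB/decade

In this band the factors already past their corner are: zero at 6.91; net slope = 20 dB/decade.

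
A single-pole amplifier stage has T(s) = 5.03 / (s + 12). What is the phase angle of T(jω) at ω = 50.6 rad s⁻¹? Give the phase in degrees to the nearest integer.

-77°

∠(j50.6 + 12) = arctan(50.6/12) = 76.66°
∠T(j50.6) = −76.66° = -76.66°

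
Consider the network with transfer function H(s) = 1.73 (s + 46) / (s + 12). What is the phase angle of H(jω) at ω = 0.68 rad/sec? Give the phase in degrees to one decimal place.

∠(j0.68 + 46) = arctan(0.68/46) = 0.85°
∠(j0.68 + 12) = arctan(0.68/12) = 3.24°
∠H(j0.68) = 0.85° − 3.24° = -2.40°

-2.4 deg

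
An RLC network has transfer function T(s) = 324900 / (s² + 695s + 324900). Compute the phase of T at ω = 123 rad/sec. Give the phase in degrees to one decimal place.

-15.4°

∠[(j123)² + 695(j123) + 324900] = ∠[3.0977e+05 + j85485] = 15.43°
∠T(j123) = −15.43° = -15.43°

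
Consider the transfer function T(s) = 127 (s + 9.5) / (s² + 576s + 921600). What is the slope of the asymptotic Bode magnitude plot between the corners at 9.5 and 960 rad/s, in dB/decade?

In this band the factors already past their corner are: zero at 9.5; net slope = 20 dB/decade.

20 dB/decade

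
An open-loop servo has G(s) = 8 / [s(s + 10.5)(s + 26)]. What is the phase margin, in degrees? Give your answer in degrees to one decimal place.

Gain crossover: |G(jω)| = 1 at ω ≈ 0.0293 rad/s.
∠G(j0.0293) = −90° − arctan(0.0293/10.5) − arctan(0.0293/26) ≈ -90.22°
PM = 180° + (-90.22°) = 89.78°

89.8°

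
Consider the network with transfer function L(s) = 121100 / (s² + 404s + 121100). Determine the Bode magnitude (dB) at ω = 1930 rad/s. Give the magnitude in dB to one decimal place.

-29.7 dB

|(j1930)² + 404(j1930) + 121100| = |-3.6038e+06 + j7.7972e+05| = 3.687e+06
|L(j1930)| = 121100 / 3.687e+06 = 0.032843
20 log₁₀(0.032843) = -29.67 dB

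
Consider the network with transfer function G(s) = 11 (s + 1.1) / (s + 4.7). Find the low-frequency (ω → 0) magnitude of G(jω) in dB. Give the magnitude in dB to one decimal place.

G(0) = 11 × 1.1 / 4.7 = 2.5745
20 log₁₀(2.5745) = 8.21 dB

8.2 dB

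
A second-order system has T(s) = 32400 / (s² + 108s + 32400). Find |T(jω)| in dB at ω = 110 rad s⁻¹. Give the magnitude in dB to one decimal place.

|(j110)² + 108(j110) + 32400| = |20300 + j11880| = 2.352e+04
|T(j110)| = 32400 / 2.352e+04 = 1.3775
20 log₁₀(1.3775) = 2.78 dB

2.8 dB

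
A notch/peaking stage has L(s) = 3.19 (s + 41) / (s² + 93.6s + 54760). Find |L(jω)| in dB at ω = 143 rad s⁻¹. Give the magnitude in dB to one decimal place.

|j143 + 41| = √(143² + 41²) = 148.8
|(j143)² + 93.6(j143) + 54760| = |34311 + j13385| = 3.683e+04
|L(j143)| = 3.19 × 148.8 / 3.683e+04 = 0.012885
20 log₁₀(0.012885) = -37.80 dB

-37.8 dB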